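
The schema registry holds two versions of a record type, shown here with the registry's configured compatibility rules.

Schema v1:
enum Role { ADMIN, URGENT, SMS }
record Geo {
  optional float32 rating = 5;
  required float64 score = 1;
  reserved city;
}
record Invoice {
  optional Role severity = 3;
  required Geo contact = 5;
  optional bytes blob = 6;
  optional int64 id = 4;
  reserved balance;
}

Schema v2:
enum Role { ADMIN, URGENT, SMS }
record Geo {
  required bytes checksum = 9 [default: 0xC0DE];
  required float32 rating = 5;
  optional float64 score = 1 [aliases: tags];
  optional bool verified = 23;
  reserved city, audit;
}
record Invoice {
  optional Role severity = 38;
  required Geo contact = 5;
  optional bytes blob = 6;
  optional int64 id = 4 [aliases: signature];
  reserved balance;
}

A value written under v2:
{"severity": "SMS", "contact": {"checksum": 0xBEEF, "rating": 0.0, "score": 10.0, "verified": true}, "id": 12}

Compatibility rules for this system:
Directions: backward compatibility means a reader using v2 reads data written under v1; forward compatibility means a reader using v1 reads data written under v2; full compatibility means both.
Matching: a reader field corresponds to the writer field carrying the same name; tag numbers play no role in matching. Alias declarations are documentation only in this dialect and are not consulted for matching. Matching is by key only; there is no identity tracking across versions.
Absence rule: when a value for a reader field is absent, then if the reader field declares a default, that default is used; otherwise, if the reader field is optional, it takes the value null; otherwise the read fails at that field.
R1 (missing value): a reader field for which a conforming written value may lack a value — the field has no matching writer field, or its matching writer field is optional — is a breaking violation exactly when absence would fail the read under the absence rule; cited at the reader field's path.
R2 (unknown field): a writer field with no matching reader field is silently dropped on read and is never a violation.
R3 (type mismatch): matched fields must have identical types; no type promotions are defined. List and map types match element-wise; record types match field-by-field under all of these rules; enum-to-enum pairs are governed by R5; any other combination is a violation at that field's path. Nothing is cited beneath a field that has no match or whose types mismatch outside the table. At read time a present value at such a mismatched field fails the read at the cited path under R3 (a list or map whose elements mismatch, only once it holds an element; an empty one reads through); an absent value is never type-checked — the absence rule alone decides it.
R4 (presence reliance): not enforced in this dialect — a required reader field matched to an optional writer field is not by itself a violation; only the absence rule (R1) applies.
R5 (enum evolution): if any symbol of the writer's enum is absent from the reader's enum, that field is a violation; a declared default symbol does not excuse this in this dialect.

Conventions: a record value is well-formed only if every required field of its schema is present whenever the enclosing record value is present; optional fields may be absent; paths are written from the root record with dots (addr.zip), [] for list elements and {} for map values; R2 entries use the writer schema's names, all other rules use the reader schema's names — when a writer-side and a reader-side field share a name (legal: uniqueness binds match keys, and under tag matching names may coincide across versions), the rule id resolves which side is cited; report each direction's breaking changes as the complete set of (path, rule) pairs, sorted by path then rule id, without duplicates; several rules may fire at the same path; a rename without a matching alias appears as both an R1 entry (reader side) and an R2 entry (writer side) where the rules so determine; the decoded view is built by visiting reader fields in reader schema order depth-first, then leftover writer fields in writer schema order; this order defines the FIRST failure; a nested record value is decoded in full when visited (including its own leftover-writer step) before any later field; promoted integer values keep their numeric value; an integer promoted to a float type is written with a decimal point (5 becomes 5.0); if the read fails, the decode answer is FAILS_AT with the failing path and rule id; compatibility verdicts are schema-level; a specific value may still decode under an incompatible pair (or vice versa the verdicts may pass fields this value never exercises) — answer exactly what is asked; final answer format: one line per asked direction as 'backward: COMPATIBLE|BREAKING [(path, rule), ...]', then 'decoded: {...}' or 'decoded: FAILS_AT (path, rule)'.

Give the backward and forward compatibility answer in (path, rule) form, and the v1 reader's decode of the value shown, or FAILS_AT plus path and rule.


backward: BREAKING [(contact.rating, R1)]; forward: BREAKING [(contact.score, R1)]; decoded: {"severity": "SMS", "contact": {"rating": 0.0, "score": 10.0}, "blob": null, "id": 12}

each type pair in Invoice: writer, then reader
backward pass over Invoice, reader schema v2, writer schema v1:
  severity: Role -> Role, writer optional; from severity
  contact: Geo -> Geo, writer required; from contact
  blob: bytes -> bytes, writer optional; from blob
  id: int64 -> int64, writer optional; from id
  contact.checksum: no writer match
  contact.rating: float32 -> float32, writer optional; from contact.rating
  contact.score: float64 -> float64, writer required; from contact.score
  contact.verified: no writer match
  rule R1 violated at contact.rating
  => 1 violation(s): backward is BREAKING for Invoice
forward pass over Invoice, reader schema v1, writer schema v2:
  severity: Role -> Role, writer optional; from severity
  contact: Geo -> Geo, writer required; from contact
  blob: bytes -> bytes, writer optional; from blob
  id: int64 -> int64, writer optional; from id
  contact.rating: float32 -> float32, writer required; from contact.rating
  contact.score: float64 -> float64, writer optional; from contact.score
  contact.checksum (writer side), unknown to reader
  contact.verified (writer side), unknown to reader
  rule R1 violated at contact.score
  => 1 violation(s): forward is BREAKING for Invoice
decode (reader v1):
  severity := "SMS"
  contact.rating := 0.0
  contact.score := 10.0
  writer contact.checksum: no reader field; dropped
  writer contact.verified: no reader field; dropped
  blob := null (missing; optional => null)
  id := 12
  => decoded: {"severity": "SMS", "contact": {"rating": 0.0, "score": 10.0}, "blob": null, "id": 12}


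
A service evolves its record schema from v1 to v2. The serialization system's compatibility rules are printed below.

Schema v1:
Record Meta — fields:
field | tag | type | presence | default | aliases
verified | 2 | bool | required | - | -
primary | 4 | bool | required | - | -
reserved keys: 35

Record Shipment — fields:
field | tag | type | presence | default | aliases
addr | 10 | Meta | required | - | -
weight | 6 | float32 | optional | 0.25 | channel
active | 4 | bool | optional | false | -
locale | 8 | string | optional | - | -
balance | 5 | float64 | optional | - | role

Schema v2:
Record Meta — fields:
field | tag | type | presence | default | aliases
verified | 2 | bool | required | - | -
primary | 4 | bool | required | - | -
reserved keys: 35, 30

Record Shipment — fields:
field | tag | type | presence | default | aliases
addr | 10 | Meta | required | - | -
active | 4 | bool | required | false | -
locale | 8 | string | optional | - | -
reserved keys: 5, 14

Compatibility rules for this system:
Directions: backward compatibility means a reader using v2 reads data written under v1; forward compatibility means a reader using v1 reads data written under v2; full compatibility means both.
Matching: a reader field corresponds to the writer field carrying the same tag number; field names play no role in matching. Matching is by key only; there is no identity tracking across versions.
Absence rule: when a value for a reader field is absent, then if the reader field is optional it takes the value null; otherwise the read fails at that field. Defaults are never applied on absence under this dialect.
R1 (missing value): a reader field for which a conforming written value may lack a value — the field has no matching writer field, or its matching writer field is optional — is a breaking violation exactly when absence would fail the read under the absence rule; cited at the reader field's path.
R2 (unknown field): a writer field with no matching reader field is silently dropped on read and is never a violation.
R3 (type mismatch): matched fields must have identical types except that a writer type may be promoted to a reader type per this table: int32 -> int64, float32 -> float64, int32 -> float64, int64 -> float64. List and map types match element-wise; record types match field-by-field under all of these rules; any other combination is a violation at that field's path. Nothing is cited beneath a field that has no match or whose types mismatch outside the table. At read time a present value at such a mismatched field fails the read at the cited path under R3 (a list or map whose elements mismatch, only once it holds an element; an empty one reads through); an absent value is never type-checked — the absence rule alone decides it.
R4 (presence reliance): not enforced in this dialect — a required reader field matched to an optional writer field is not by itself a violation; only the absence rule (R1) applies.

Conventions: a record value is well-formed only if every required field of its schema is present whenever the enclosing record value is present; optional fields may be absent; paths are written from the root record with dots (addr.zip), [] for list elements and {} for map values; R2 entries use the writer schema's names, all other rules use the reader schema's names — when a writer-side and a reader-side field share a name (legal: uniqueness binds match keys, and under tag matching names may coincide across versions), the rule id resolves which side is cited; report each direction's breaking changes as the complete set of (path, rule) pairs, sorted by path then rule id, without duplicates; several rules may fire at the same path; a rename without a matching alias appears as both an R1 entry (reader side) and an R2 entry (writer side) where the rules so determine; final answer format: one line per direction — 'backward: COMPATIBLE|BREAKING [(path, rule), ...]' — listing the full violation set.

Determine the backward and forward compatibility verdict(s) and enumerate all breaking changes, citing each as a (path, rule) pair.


backward: BREAKING [(active, R1)]; forward: COMPATIBLE []

the writer's type comes first in each Shipment pair
backward for Shipment (reader v2, writer v1):
  addr: paired with writer addr (Meta -> Meta; writer required)
  active: paired with writer active (bool -> bool; writer optional)
  locale: paired with writer locale (string -> string; writer optional)
  writer weight: unknown to reader
  writer balance: unknown to reader
  addr.verified: paired with writer addr.verified (bool -> bool; writer required)
  addr.primary: paired with writer addr.primary (bool -> bool; writer required)
  R1 fires at active
  => 1 violation(s): backward is BREAKING for Shipment
forward for Shipment (reader v1, writer v2):
  addr: paired with writer addr (Meta -> Meta; writer required)
  weight has no writer counterpart
  active: paired with writer active (bool -> bool; writer required)
  locale: paired with writer locale (string -> string; writer optional)
  balance has no writer counterpart
  addr.verified: paired with writer addr.verified (bool -> bool; writer required)
  addr.primary: paired with writer addr.primary (bool -> bool; writer required)
  => forward: COMPATIBLE


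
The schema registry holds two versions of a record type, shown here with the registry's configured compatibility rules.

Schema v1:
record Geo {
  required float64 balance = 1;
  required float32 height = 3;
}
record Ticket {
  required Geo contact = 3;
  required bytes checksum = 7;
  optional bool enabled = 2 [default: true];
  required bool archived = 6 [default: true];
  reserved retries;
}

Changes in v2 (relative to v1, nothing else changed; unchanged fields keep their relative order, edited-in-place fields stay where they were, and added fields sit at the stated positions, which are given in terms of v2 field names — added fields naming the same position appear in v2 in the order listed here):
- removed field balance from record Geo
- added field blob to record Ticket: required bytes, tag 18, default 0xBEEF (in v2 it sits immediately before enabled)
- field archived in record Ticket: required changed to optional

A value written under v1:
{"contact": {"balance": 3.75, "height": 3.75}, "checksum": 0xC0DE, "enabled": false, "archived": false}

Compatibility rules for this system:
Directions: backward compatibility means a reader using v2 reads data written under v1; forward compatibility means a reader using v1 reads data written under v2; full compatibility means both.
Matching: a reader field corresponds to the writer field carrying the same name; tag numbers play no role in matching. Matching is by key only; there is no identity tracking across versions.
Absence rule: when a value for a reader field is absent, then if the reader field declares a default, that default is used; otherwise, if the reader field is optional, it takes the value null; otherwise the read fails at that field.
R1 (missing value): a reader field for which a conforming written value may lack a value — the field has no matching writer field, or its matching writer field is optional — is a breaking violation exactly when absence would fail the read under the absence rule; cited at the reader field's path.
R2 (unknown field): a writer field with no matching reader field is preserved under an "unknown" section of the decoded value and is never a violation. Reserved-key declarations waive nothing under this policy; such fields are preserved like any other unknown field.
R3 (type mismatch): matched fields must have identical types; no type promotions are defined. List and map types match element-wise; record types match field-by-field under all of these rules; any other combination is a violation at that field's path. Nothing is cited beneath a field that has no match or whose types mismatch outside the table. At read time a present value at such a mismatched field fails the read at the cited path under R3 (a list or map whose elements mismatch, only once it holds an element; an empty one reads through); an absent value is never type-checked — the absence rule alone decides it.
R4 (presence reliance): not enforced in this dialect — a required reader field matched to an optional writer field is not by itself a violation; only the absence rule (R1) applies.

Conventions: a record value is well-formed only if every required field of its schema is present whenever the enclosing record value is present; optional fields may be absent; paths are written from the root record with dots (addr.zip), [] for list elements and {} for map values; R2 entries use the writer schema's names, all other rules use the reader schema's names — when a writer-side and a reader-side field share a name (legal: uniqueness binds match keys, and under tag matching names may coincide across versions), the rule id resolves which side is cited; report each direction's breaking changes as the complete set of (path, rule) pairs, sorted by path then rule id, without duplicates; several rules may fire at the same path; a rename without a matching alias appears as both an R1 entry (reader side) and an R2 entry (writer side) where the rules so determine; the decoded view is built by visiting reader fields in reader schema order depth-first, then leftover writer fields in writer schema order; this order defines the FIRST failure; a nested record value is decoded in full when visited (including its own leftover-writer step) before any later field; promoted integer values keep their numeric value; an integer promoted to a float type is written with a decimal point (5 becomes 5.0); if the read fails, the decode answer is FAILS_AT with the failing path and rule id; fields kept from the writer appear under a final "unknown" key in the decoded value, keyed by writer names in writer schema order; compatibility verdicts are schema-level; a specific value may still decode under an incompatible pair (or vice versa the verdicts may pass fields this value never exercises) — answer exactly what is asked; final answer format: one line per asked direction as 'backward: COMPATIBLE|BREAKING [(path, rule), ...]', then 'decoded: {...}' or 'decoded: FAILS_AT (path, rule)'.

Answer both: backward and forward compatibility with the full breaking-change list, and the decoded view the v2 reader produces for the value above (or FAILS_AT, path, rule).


backward: COMPATIBLE []; forward: BREAKING [(contact.balance, R1)]; decoded: {"contact": {"height": 3.75, "unknown": {"balance": 3.75}}, "checksum": 0xC0DE, "blob": 0xBEEF, "enabled": false, "archived": false}

in Ticket below, arrows point writer -> reader
backward pass over Ticket, reader schema v2, writer schema v1:
  contact: paired with writer contact (Geo -> Geo; writer required)
  checksum: paired with writer checksum (bytes -> bytes; writer required)
  blob: no writer-side match
  enabled: paired with writer enabled (bool -> bool; writer optional)
  archived: paired with writer archived (bool -> bool; writer required)
  contact.height: paired with writer contact.height (float32 -> float32; writer required)
  writer field contact.balance has no reader counterpart
  nothing fires on Ticket: backward is COMPATIBLE
forward pass over Ticket, reader schema v1, writer schema v2:
  contact: paired with writer contact (Geo -> Geo; writer required)
  checksum: paired with writer checksum (bytes -> bytes; writer required)
  enabled: paired with writer enabled (bool -> bool; writer optional)
  archived: paired with writer archived (bool -> bool; writer optional)
  writer field blob has no reader counterpart
  contact.balance: no writer-side match
  contact.height: paired with writer contact.height (float32 -> float32; writer required)
  rule R1 violated at contact.balance
  => forward: BREAKING (1)
decoding the Ticket value with the v2 reader:
  contact.height := 3.75
  writer contact.balance: kept under "unknown"
  checksum := 0xC0DE
  blob := 0xBEEF (no value, default fills)
  enabled := false
  archived := false
  => decoded: {"contact": {"height": 3.75, "unknown": {"balance": 3.75}}, "checksum": 0xC0DE, "blob": 0xBEEF, "enabled": false, "archived": false}


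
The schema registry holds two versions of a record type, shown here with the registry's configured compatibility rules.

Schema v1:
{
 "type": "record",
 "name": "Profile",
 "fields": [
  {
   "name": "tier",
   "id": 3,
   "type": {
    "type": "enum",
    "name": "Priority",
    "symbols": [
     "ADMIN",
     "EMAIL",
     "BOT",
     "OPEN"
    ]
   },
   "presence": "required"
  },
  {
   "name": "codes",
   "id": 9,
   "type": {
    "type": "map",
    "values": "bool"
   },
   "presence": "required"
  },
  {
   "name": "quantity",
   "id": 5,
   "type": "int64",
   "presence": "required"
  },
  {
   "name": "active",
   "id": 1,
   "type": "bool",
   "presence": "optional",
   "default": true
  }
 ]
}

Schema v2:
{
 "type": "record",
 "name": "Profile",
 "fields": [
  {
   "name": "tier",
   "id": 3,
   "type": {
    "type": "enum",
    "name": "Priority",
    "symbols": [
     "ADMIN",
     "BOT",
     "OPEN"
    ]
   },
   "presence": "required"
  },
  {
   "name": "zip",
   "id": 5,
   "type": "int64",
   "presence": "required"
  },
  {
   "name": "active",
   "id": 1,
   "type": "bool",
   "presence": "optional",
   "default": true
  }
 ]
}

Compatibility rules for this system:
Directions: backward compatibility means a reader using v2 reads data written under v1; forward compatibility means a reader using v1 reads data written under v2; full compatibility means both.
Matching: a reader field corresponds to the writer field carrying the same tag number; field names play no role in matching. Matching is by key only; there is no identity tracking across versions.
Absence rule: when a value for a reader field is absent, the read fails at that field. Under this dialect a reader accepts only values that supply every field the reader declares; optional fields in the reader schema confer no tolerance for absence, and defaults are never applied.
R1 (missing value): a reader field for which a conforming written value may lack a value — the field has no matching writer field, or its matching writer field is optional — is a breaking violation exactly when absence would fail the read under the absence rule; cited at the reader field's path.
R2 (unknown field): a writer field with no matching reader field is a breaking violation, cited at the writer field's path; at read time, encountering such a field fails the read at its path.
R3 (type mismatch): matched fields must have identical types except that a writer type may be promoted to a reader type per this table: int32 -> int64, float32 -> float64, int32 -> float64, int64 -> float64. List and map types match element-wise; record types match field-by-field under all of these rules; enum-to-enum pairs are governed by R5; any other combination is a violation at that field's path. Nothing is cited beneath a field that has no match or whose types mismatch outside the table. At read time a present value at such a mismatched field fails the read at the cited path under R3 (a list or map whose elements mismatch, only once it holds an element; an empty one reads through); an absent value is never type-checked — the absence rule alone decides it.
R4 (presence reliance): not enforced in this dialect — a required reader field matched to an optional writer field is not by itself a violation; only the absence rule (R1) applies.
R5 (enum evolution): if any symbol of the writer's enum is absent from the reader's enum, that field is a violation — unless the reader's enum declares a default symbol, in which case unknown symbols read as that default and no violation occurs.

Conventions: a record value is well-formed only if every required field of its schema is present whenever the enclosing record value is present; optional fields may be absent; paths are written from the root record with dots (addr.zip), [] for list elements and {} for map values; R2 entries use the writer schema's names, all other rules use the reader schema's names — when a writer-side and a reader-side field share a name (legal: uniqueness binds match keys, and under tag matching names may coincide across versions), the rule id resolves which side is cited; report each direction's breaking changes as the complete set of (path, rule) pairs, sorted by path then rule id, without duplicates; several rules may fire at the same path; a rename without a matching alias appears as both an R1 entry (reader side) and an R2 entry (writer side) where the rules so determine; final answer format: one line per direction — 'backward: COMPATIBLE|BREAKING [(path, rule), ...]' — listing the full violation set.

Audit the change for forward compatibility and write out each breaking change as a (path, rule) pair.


in Profile below, arrows point writer -> reader
forward for Profile (reader v1, writer v2):
  tier <- tier (Priority -> Priority, writer required)
  no writer field matches reader codes
  quantity <- zip (int64 -> int64, writer required)
  active <- active (bool -> bool, writer optional)
  violation R1 at active
  violation R1 at codes
  => forward: BREAKING (2)
diffs on Profile not affecting the asked answer:
  enum Priority (field tier in record Profile): symbol EMAIL removed -> its effect on Profile is confined to the backward direction, not asked
  renamed field quantity to zip in record Profile -> no rule fires on it in Profile's dialect; the asked verdict holds

forward: BREAKING [(active, R1), (codes, R1)]


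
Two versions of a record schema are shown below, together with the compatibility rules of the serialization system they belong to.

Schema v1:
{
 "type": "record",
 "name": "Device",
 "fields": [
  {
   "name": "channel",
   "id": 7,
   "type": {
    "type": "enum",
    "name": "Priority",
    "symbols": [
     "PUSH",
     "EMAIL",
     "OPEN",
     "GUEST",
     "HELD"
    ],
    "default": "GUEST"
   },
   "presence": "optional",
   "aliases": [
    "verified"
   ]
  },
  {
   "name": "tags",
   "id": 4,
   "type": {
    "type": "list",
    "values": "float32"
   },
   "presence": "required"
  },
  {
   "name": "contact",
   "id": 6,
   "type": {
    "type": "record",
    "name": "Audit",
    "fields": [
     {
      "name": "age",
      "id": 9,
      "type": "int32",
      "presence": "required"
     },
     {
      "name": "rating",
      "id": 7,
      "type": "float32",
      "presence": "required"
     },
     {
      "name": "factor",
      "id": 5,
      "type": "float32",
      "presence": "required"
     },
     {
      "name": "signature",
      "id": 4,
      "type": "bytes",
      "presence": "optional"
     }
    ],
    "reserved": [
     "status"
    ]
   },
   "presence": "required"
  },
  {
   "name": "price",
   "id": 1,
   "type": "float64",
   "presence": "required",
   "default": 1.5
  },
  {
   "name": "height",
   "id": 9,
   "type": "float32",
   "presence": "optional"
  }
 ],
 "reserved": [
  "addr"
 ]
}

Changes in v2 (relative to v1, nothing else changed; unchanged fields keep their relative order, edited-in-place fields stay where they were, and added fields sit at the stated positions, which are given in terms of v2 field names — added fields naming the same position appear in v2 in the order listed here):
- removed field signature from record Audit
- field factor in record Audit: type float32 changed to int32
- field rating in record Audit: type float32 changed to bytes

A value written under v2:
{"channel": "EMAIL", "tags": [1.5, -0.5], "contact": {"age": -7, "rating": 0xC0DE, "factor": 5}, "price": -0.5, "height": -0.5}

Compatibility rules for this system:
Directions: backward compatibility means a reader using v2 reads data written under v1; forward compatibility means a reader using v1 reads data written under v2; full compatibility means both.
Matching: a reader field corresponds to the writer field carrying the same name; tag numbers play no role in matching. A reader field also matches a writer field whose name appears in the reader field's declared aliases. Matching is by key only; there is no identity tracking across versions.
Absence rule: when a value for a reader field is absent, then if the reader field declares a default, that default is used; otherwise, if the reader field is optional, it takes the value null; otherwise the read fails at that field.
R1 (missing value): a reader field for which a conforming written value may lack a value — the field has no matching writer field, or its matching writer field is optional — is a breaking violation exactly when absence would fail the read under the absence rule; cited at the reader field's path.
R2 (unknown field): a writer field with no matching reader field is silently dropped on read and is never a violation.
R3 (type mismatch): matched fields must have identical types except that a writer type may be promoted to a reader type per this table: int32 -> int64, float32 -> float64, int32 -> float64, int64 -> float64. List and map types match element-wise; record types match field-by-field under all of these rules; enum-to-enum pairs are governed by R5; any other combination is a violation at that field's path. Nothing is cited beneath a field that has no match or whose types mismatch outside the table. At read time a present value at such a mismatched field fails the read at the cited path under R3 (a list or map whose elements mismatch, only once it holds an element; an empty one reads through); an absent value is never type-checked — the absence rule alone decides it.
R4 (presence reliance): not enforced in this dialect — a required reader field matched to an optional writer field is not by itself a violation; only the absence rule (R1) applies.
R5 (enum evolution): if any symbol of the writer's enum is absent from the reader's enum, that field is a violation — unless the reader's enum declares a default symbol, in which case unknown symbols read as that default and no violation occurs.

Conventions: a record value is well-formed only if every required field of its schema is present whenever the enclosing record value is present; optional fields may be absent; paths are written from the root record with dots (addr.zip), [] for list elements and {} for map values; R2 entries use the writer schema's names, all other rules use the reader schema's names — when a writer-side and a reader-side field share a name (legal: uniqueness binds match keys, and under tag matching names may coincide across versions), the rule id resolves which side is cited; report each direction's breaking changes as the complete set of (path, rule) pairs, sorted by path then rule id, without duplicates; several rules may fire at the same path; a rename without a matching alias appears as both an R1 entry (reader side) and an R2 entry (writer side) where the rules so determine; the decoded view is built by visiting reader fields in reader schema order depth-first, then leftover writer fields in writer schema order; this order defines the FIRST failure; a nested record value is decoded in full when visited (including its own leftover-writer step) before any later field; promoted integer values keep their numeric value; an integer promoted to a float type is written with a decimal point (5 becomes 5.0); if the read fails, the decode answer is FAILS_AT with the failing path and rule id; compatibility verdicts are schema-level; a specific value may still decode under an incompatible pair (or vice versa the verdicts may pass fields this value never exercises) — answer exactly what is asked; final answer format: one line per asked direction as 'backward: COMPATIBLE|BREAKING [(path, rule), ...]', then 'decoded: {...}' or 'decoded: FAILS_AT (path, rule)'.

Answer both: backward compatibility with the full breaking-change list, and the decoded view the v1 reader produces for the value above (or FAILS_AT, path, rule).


in Device below, arrows point writer -> reader
backward pass over Device, reader schema v2, writer schema v1:
  Priority -> Priority, writer optional: channel aligns to channel
  list<float32> -> list<float32>, writer required: tags aligns to tags
  Audit -> Audit, writer required: contact aligns to contact
  float64 -> float64, writer required: price aligns to price
  float32 -> float32, writer optional: height aligns to height
  int32 -> int32, writer required: contact.age aligns to contact.age
  float32 -> bytes, writer required: contact.rating aligns to contact.rating
  float32 -> int32, writer required: contact.factor aligns to contact.factor
  writer field contact.signature has no reader counterpart
  rule R3 violated at contact.factor
  rule R3 violated at contact.rating
  => 2 violation(s): backward is BREAKING for Device
decode walk for Device under reader schema v1:
  channel := "EMAIL"
  tags := [1.5, -0.5]
  contact.age := -7
  read fails at contact.rating under R3
  => FAILS_AT (contact.rating, R3)
ruling out the remaining Device differences:
  removed field signature from record Audit -> fires no rule on Device, leaving the asked answer as it is

backward: BREAKING [(contact.factor, R3), (contact.rating, R3)]; decoded: FAILS_AT (contact.rating, R3)


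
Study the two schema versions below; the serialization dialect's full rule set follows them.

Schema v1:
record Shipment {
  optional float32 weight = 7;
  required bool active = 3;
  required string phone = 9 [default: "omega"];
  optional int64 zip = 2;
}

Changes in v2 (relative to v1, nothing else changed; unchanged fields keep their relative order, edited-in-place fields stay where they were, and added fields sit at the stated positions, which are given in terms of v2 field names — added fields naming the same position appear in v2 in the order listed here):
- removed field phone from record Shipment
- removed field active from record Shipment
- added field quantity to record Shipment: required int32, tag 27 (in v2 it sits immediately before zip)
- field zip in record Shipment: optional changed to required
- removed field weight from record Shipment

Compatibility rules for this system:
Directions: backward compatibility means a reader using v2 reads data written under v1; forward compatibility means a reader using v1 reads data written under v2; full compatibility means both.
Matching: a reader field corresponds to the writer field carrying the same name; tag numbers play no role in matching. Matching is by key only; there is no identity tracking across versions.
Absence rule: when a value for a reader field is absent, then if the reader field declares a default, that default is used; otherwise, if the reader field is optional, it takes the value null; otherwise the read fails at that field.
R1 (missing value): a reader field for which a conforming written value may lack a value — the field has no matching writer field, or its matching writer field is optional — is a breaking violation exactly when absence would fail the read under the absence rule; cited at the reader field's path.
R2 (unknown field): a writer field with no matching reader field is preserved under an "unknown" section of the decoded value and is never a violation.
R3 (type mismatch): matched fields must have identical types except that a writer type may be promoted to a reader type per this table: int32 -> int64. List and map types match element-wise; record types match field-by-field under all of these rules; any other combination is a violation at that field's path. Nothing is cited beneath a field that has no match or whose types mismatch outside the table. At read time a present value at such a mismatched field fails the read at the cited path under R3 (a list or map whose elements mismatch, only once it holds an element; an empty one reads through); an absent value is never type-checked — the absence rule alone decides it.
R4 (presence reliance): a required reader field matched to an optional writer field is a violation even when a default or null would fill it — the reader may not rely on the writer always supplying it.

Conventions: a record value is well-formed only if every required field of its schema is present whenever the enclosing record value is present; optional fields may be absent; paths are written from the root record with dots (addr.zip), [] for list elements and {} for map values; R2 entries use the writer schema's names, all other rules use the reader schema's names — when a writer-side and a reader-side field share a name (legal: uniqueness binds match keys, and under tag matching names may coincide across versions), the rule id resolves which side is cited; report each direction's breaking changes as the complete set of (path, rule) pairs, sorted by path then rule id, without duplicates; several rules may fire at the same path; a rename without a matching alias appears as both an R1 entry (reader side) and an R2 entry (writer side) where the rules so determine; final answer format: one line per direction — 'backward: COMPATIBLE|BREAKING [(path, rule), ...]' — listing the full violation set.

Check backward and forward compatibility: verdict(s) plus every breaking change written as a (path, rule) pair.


arrows below run writer -> reader for Shipment
checking backward for Shipment: reader v2 against writer v1:
  quantity has no writer counterpart
  writer optional, int64 -> int64: reader zip maps from writer zip
  writer weight: unknown to reader
  writer active: unknown to reader
  writer phone: unknown to reader
  R1 fires at quantity
  R1 fires at zip
  R4 fires at zip
  => backward verdict for Shipment: BREAKING, 3 violation(s)
checking forward for Shipment: reader v1 against writer v2:
  weight has no writer counterpart
  active has no writer counterpart
  phone has no writer counterpart
  writer required, int64 -> int64: reader zip maps from writer zip
  writer quantity: unknown to reader
  R1 fires at active
  => forward verdict for Shipment: BREAKING, 1 violation(s)

backward: BREAKING [(quantity, R1), (zip, R1), (zip, R4)]; forward: BREAKING [(active, R1)]


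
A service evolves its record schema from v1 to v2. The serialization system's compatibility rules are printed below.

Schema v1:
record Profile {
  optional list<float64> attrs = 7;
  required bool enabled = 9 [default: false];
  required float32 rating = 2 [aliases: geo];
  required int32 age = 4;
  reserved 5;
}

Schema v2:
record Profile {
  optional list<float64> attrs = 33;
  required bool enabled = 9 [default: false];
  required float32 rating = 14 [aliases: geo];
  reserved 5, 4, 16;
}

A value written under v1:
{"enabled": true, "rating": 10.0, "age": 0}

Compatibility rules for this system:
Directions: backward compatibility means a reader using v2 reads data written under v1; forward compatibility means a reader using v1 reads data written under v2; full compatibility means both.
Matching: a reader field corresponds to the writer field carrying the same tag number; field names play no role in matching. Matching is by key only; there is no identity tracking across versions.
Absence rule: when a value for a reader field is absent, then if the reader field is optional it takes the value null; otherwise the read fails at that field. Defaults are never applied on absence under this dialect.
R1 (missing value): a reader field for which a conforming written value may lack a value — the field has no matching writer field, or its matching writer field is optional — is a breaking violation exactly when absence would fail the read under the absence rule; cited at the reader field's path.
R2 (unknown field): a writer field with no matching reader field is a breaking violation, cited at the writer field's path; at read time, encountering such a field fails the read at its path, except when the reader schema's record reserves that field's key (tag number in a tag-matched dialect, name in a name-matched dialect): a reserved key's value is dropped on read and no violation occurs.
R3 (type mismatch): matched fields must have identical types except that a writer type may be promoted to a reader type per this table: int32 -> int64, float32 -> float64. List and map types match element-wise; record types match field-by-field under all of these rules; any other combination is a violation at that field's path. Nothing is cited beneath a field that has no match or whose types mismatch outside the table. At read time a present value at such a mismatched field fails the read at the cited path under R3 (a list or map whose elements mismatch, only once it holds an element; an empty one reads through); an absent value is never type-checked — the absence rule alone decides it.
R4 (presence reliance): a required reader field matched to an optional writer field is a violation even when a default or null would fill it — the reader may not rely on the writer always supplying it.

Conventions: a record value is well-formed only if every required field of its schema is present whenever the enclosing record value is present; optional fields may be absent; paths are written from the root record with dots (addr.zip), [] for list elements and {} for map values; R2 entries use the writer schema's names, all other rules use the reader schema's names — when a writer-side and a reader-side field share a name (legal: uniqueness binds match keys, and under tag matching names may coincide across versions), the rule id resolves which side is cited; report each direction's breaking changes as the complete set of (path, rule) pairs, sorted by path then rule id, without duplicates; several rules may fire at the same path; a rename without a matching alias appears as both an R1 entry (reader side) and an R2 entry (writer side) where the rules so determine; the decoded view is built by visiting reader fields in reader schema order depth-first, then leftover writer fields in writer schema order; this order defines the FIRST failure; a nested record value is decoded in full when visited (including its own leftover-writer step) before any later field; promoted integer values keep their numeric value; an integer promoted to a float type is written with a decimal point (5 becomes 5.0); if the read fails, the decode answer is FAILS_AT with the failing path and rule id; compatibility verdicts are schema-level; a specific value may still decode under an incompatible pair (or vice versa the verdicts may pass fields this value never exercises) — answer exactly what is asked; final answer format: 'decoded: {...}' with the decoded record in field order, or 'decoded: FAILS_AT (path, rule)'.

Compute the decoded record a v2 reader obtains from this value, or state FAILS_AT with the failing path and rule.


in Profile below, arrows point writer -> reader
decode (reader v2):
  attrs := null (absent, optional -> null)
  enabled := true
  read fails at rating under R1 (no fill)
  => FAILS_AT (rating, R1)
remaining Profile differences; none change what is asked:
  field attrs in record Profile: tag 7 changed to 33 -> shifts the Profile verdicts, not this decode
  removed field age from record Profile (its key 4 joins the reserved list) -> shifts the Profile verdicts, not this decode

decoded: FAILS_AT (rating, R1)
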